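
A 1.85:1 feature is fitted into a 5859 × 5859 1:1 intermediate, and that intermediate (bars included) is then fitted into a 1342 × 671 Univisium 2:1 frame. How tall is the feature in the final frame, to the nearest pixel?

First fit — 1.85:1 into 5859×5859 spans the width: 5859.00 × 3167.03.
1:1 in 1342×671: fills the height, so the intermediate becomes 671.00 × 671.00 — a scale of ×0.1145.
The feature scales with it: height 3167.03 × 0.1145 ≈ 362.70.

363 px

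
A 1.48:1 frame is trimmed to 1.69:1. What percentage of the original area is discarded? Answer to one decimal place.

Going from 1.48:1 to 1.69:1 means cutting height while keeping width.
Area ratio = (1.480)/(1.690) = 87.57%; the remaining 12.43% is cropped out.

12.4%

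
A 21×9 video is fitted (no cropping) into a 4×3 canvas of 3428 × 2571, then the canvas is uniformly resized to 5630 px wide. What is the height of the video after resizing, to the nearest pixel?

2413 px

Fitted into 3428×2571, the video spans the width; its height is 3428 × 9/21 ≈ 1469.14 px.
Resizing to 5630 px wide multiplies everything by 1.6424: 1469.14 → 2412.86 px.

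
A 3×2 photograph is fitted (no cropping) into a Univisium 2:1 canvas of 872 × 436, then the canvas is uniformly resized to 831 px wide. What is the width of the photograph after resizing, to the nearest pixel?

At 872×436 the photograph is height-limited, so width = 436 × 3/2 ≈ 654.00 px.
The frame scales by 831/872 = 0.9530; 654.00 × 0.9530 ≈ 623.25 px.

623 px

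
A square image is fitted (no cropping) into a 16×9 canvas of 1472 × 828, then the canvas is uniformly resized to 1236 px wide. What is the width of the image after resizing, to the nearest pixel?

At 1472×828 the image is height-limited, so width = 828 × 1/1 ≈ 828.00 px.
Resizing to 1236 px wide multiplies everything by 0.8397: 828.00 → 695.25 px.

695 px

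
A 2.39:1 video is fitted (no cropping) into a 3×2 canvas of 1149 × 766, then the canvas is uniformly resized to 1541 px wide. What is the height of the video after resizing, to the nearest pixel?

In the 1149×766 frame the video fills the width: height = 1149 / 2.390 ≈ 480.75 px.
The frame scales by 1541/1149 = 1.3412; 480.75 × 1.3412 ≈ 644.77 px.

645 px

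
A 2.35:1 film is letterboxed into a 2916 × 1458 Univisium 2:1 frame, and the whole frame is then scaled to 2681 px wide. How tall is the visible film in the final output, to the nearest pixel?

1141 px

Fitted into 2916×1458, the film spans the width; its height is 2916 / 2.350 ≈ 1240.85 px.
The frame scales by 2681/2916 = 0.9194; 1240.85 × 0.9194 ≈ 1140.85 px.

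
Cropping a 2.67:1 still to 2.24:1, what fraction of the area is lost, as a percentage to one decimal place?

2.24:1 is narrower than 2.67:1, so the crop keeps the full height and trims the width.
(2.240)/(2.670) ≈ 0.839 of the area survives, leaving 16.10% discarded.

16.1%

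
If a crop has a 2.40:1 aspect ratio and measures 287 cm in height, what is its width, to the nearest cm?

At 2.40:1, 287 × 2.400 ≈ 688.80.

689 cm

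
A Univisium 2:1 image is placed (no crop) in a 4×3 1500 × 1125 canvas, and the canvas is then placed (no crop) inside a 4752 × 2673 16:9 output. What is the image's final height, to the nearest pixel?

Univisium 2:1 in 1500×1125: fills the width, so the image is 1500.00 × 750.00.
Second fit — the 4×3 canvas into 4752×2673 spans the height: 3564.00 × 2673.00 (×2.3760 from 1500×1125).
So the image's height is 750.00 × 2.3760 ≈ 1782.00.

1782 px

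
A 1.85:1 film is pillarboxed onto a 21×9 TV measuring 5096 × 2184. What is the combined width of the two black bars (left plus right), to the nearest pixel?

1.85:1 (1.850) < 21×9 (2.333), so the film fills the height.
That makes the image 4040.40 px wide (2184 × 1.850).
Black = 5096 − 4040.40 = 1055.60 px.

1056 px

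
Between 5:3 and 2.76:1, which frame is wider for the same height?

5:3 = 1.667 and 2.76; 2.76 > 1.667.

2.76:1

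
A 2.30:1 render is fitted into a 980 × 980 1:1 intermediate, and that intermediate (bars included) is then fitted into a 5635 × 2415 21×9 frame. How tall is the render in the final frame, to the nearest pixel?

Inside the 980×980 canvas the render is width-limited at 980.00 × 426.09.
Second fit — the 1:1 canvas into 5635×2415 spans the height: 2415.00 × 2415.00 (×2.4643 from 980×980).
Applying the same ×2.4643: 426.09 → 1050.00.

1050 px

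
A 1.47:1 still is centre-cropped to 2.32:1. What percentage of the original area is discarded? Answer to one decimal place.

36.6%

2.32:1 is wider than 1.47:1, so the crop keeps the full width and trims the height.
Area ratio = (1.470)/(2.320) = 63.36%; the remaining 36.64% is cropped out.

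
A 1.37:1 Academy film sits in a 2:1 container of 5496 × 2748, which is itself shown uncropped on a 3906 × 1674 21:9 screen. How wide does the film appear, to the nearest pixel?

First fit — 1.37:1 Academy into 5496×2748 spans the height: 3764.76 × 2748.00.
2:1 in 3906×1674: fills the height, so the intermediate becomes 3348.00 × 1674.00 — a scale of ×0.6092.
So the film's width is 3764.76 × 0.6092 ≈ 2293.38.

2293 px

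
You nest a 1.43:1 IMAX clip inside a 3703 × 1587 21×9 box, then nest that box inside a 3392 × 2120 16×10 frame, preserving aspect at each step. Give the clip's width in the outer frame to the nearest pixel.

1.43:1 IMAX in 3703×1587: fills the height, so the clip is 2269.41 × 1587.00.
21×9 in 3392×2120: fills the width, so the intermediate becomes 3392.00 × 1453.71 — a scale of ×0.9160.
The clip scales with it: width 2269.41 × 0.9160 ≈ 2078.81.

2079 px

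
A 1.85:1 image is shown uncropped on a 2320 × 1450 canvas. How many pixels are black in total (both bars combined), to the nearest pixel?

Since 1.850 > 1.600, the image is width-limited.
Content height = 2320 / 1.850 ≈ 1254.0541 px.
Black = 1450 − 1254.0541 = 195.9459 px.
Bar area = 195.9459 × 2320 ≈ 454595 px.

454595 pixels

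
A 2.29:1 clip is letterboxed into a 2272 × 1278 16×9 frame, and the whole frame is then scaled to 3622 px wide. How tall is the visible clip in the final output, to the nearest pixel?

1582 px

In the 2272×1278 frame the clip fills the width: height = 2272 / 2.290 ≈ 992.14 px.
Scaling 2272 → 3622 is ×1.5942, so the height becomes 992.14 × 1.5942 ≈ 1581.66 px.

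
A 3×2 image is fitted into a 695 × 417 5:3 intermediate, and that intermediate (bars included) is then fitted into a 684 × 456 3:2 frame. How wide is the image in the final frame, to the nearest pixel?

616 px

First fit — 3×2 into 695×417 spans the height: 625.50 × 417.00.
Second fit — the 5:3 canvas into 684×456 spans the width: 684.00 × 410.40 (×0.9842 from 695×417).
So the image's width is 625.50 × 0.9842 ≈ 615.60.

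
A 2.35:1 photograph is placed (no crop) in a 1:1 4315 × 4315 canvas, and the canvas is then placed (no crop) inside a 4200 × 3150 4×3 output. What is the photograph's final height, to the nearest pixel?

1340 px

First fit — 2.35:1 into 4315×4315 spans the width: 4315.00 × 1836.17.
The 1:1 canvas is height-limited in 4200×3150, giving 3150.00 × 3150.00; scale factor 0.7300.
The photograph scales with it: height 1836.17 × 0.7300 ≈ 1340.43.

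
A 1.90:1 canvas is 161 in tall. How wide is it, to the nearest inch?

306 in

Width = 161 × 1.900 = 305.90.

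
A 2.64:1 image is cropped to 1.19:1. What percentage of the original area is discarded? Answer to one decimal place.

54.9%

1.19:1 is narrower than 2.64:1, so the crop keeps the full height and trims the width.
(1.190)/(2.640) ≈ 0.451 of the area survives, leaving 54.92% discarded.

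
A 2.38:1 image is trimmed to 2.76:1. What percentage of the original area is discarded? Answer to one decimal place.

2.76:1 is wider than 2.38:1, so the crop keeps the full width and trims the height.
Area ratio = (2.380)/(2.760) = 86.23%; the remaining 13.77% is cropped out.

13.8%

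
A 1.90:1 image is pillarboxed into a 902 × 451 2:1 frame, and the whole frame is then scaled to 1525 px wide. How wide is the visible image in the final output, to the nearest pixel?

Fitted into 902×451, the image spans the height; its width is 451 × 1.900 ≈ 856.90 px.
The frame scales by 1525/902 = 1.6907; 856.90 × 1.6907 ≈ 1448.75 px.

1449 px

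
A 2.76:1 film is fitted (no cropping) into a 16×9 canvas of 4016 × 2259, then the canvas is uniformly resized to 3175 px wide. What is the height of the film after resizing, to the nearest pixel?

In the 4016×2259 frame the film fills the width: height = 4016 / 2.760 ≈ 1455.07 px.
Scaling 4016 → 3175 is ×0.7906, so the height becomes 1455.07 × 0.7906 ≈ 1150.36 px.

1150 px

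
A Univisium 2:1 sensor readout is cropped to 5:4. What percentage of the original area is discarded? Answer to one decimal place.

37.5%

5:4 is narrower than Univisium 2:1, so the crop keeps the full height and trims the width.
Area ratio = (1.250)/(2.000) = 62.50%; the remaining 37.50% is cropped out.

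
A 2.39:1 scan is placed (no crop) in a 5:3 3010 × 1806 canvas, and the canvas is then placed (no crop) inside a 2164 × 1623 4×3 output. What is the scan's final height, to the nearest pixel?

First fit — 2.39:1 into 3010×1806 spans the width: 3010.00 × 1259.41.
The 5:3 canvas is width-limited in 2164×1623, giving 2164.00 × 1298.40; scale factor 0.7189.
The scan scales with it: height 1259.41 × 0.7189 ≈ 905.44.

905 px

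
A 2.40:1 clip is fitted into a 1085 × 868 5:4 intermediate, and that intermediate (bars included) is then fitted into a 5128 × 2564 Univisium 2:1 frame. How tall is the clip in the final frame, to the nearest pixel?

1335 px

Inside the 1085×868 canvas the clip is width-limited at 1085.00 × 452.08.
Second fit — the 5:4 canvas into 5128×2564 spans the height: 3205.00 × 2564.00 (×2.9539 from 1085×868).
Applying the same ×2.9539: 452.08 → 1335.42.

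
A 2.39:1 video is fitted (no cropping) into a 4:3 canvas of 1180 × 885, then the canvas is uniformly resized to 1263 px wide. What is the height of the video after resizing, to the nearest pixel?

528 px

Fitted into 1180×885, the video spans the width; its height is 1180 / 2.390 ≈ 493.72 px.
Resizing to 1263 px wide multiplies everything by 1.0703: 493.72 → 528.45 px.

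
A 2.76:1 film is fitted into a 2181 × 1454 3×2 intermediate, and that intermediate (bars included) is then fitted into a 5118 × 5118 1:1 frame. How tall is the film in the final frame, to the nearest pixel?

2.76:1 in 2181×1454: fills the width, so the film is 2181.00 × 790.22.
The 3×2 canvas is width-limited in 5118×5118, giving 5118.00 × 3412.00; scale factor 2.3466.
So the film's height is 790.22 × 2.3466 ≈ 1854.35.

1854 px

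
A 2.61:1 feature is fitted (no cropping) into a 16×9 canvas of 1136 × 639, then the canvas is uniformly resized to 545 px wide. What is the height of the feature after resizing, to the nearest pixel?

In the 1136×639 frame the feature fills the width: height = 1136 / 2.610 ≈ 435.25 px.
The frame scales by 545/1136 = 0.4798; 435.25 × 0.4798 ≈ 208.81 px.

209 px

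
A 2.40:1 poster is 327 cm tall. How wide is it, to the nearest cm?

785 cm

327 × 2.400 = 784.80.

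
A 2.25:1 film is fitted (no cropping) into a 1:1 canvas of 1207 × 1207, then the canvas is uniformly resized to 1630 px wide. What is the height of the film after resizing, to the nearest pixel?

Fitted into 1207×1207, the film spans the width; its height is 1207 / 2.250 ≈ 536.44 px.
Resizing to 1630 px wide multiplies everything by 1.3505: 536.44 → 724.44 px.

724 px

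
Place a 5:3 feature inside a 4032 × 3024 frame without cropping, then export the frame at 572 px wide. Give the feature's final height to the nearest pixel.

343 px

In the 4032×3024 frame the feature fills the width: height = 4032 × 3/5 ≈ 2419.20 px.
Scaling 4032 → 572 is ×0.1419, so the height becomes 2419.20 × 0.1419 ≈ 343.20 px.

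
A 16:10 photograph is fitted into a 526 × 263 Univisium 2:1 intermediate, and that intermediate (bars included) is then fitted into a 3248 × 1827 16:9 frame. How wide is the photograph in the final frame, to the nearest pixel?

2598 px

Inside the 526×263 canvas the photograph is height-limited at 420.80 × 263.00.
Univisium 2:1 in 3248×1827: fills the width, so the intermediate becomes 3248.00 × 1624.00 — a scale of ×6.1749.
The photograph scales with it: width 420.80 × 6.1749 ≈ 2598.40.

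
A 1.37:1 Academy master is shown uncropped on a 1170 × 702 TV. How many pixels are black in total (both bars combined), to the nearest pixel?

146199 pixels

1.37:1 Academy (1.370) < 5:3 (1.667), so the master fills the height.
Content width = 702 × 1.370 ≈ 961.7400 px.
1170 − 961.7400 = 208.2600 px of bars.
Bar area = 208.2600 × 702 ≈ 146199 px.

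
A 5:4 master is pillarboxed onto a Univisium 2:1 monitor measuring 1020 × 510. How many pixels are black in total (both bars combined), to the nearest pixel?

195075 pixels

5:4 is narrower than Univisium 2:1, so it spans the full height.
The master is 510 × 5/4 ≈ 637.5000 px wide.
Leftover width: 1020 − 637.5000 = 382.5000 px.
That's 382.5000 × 510 ≈ 195075 black pixels.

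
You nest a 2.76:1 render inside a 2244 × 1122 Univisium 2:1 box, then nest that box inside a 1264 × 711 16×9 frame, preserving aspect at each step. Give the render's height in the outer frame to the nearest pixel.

First fit — 2.76:1 into 2244×1122 spans the width: 2244.00 × 813.04.
The Univisium 2:1 canvas is width-limited in 1264×711, giving 1264.00 × 632.00; scale factor 0.5633.
The render scales with it: height 813.04 × 0.5633 ≈ 457.97.

458 px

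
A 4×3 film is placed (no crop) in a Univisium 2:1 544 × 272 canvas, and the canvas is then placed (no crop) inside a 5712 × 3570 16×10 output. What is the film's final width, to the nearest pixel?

First fit — 4×3 into 544×272 spans the height: 362.67 × 272.00.
Second fit — the Univisium 2:1 canvas into 5712×3570 spans the width: 5712.00 × 2856.00 (×10.5000 from 544×272).
So the film's width is 362.67 × 10.5000 ≈ 3808.00.

3808 px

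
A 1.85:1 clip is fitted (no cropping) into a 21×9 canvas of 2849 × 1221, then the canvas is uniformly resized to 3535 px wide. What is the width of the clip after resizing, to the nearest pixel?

At 2849×1221 the clip is height-limited, so width = 1221 × 1.850 ≈ 2258.85 px.
The frame scales by 3535/2849 = 1.2408; 2258.85 × 1.2408 ≈ 2802.75 px.

2803 px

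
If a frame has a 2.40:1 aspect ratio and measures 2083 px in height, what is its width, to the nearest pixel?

4999 px

At 2.40:1, 2083 × 2.400 ≈ 4999.20.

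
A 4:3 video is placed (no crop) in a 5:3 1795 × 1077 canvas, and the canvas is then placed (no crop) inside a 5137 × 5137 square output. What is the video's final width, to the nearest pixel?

4110 px

4:3 in 1795×1077: fills the height, so the video is 1436.00 × 1077.00.
5:3 in 5137×5137: fills the width, so the intermediate becomes 5137.00 × 3082.20 — a scale of ×2.8618.
Applying the same ×2.8618: 1436.00 → 4109.60.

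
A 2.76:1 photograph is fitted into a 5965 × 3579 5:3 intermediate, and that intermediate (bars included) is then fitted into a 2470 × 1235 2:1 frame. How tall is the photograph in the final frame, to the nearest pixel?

2.76:1 in 5965×3579: fills the width, so the photograph is 5965.00 × 2161.23.
The 5:3 canvas is height-limited in 2470×1235, giving 2058.33 × 1235.00; scale factor 0.3451.
Applying the same ×0.3451: 2161.23 → 745.77.

746 px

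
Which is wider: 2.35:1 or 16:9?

2.35 and 16:9 = 1.778; 2.35 > 1.778.

2.35:1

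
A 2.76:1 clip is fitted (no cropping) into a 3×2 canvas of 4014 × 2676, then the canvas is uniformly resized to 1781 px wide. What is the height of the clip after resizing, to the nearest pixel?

645 px

At 4014×2676 the clip is width-limited, so height = 4014 / 2.760 ≈ 1454.35 px.
The frame scales by 1781/4014 = 0.4437; 1454.35 × 0.4437 ≈ 645.29 px.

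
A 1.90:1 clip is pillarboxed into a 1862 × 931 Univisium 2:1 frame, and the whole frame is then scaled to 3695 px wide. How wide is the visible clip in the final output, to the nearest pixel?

3510 px

At 1862×931 the clip is height-limited, so width = 931 × 1.900 ≈ 1768.90 px.
Resizing to 3695 px wide multiplies everything by 1.9844: 1768.90 → 3510.25 px.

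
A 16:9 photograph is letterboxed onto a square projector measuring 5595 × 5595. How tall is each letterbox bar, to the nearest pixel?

16:9 (1.778) > square (1.000), so the photograph fills the width.
Content height = 5595 × 9/16 ≈ 3147.19 px.
Black = 5595 − 3147.19 = 2447.81 px, or 1223.91 per bar.

1224 px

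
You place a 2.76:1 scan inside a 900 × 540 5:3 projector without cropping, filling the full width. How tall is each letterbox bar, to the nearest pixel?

Content height = 900 / 2.760 ≈ 326.09 px.
540 − 326.09 = 213.91 px of bars (106.96 each).

107 px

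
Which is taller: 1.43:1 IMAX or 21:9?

1.43:1 IMAX

1.43 and 21:9 = 2.333; 2.333 > 1.43. The smaller width-to-height ratio is the taller frame.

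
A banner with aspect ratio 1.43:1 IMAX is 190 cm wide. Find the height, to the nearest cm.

At 1.43:1 IMAX, 190 / 1.430 ≈ 132.87.

133 cm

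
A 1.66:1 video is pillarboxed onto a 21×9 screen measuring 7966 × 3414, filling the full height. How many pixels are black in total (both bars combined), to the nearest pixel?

7847967 pixels

The video is 3414 × 1.660 ≈ 5667.2400 px wide.
7966 − 5667.2400 = 2298.7600 px of bars.
Bar area = 2298.7600 × 3414 ≈ 7847967 px.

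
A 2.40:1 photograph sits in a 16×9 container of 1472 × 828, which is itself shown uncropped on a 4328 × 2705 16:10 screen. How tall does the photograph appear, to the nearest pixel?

1803 px

2.40:1 in 1472×828: fills the width, so the photograph is 1472.00 × 613.33.
16×9 in 4328×2705: fills the width, so the intermediate becomes 4328.00 × 2434.50 — a scale of ×2.9402.
Applying the same ×2.9402: 613.33 → 1803.33.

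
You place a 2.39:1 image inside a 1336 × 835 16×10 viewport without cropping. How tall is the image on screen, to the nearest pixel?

559 px

2.39:1 (2.390) > 16×10 (1.600), so the image fills the width.
That makes the image 559.00 px tall (1336 / 2.390).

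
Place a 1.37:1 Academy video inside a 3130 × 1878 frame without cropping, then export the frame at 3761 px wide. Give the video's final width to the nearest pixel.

Fitted into 3130×1878, the video spans the height; its width is 1878 × 1.370 ≈ 2572.86 px.
Scaling 3130 → 3761 is ×1.2016, so the width becomes 2572.86 × 1.2016 ≈ 3091.54 px.

3092 px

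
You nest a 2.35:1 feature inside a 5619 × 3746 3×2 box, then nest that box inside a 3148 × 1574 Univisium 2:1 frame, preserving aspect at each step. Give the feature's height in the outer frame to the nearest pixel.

1005 px

First fit — 2.35:1 into 5619×3746 spans the width: 5619.00 × 2391.06.
3×2 in 3148×1574: fills the height, so the intermediate becomes 2361.00 × 1574.00 — a scale of ×0.4202.
Applying the same ×0.4202: 2391.06 → 1004.68.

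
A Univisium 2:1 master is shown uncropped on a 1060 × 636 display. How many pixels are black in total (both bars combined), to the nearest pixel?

112360 pixels

Univisium 2:1 is wider than 5:3, so it spans the full width.
Content height = 1060 × 1/2 ≈ 530.0000 px.
636 − 530.0000 = 106.0000 px of bars.
Across the 1060-px span: 106.0000 × 1060 ≈ 112360 px.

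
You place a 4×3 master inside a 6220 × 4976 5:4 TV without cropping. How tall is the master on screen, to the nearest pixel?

4665 px

4×3 is wider than 5:4, so it spans the full width.
That makes the image 4665.00 px tall (6220 × 3/4).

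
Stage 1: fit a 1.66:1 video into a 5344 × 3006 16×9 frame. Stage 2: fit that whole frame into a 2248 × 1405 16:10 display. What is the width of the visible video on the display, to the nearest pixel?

2099 px

First fit — 1.66:1 into 5344×3006 spans the height: 4989.96 × 3006.00.
Second fit — the 16×9 canvas into 2248×1405 spans the width: 2248.00 × 1264.50 (×0.4207 from 5344×3006).
So the video's width is 4989.96 × 0.4207 ≈ 2099.07.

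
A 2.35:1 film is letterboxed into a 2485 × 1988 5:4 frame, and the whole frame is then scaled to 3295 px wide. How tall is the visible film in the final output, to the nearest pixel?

Fitted into 2485×1988, the film spans the width; its height is 2485 / 2.350 ≈ 1057.45 px.
Scaling 2485 → 3295 is ×1.3260, so the height becomes 1057.45 × 1.3260 ≈ 1402.13 px.

1402 px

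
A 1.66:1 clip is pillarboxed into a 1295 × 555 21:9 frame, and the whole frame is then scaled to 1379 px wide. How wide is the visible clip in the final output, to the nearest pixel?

981 px

In the 1295×555 frame the clip fills the height: width = 555 × 1.660 ≈ 921.30 px.
Scaling 1295 → 1379 is ×1.0649, so the width becomes 921.30 × 1.0649 ≈ 981.06 px.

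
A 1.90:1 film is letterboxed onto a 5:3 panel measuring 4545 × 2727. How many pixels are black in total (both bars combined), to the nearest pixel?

Since 1.900 > 1.667, the film is width-limited.
That makes the image 2392.1053 px tall (4545 / 1.900).
Black = 2727 − 2392.1053 = 334.8947 px.
That's 334.8947 × 4545 ≈ 1522097 black pixels.

1522097 pixels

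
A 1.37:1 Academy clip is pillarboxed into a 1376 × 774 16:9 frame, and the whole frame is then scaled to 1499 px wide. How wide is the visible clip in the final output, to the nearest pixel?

Fitted into 1376×774, the clip spans the height; its width is 774 × 1.370 ≈ 1060.38 px.
The frame scales by 1499/1376 = 1.0894; 1060.38 × 1.0894 ≈ 1155.17 px.

1155 px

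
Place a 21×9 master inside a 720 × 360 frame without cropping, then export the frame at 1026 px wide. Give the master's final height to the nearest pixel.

440 px

Fitted into 720×360, the master spans the width; its height is 720 × 9/21 ≈ 308.57 px.
Resizing to 1026 px wide multiplies everything by 1.4250: 308.57 → 439.71 px.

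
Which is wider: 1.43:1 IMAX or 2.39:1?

1.43 and 2.39; 2.39 > 1.43.

2.39:1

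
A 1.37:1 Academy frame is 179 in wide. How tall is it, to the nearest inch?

Height = 179 / 1.370 = 130.66.

131 in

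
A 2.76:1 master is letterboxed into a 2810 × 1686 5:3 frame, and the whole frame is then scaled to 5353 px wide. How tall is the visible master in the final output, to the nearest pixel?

1939 px

Fitted into 2810×1686, the master spans the width; its height is 2810 / 2.760 ≈ 1018.12 px.
Resizing to 5353 px wide multiplies everything by 1.9050: 1018.12 → 1939.49 px.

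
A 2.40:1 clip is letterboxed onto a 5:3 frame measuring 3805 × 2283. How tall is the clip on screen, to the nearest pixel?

2.40:1 is wider than 5:3, so it spans the full width.
The clip is 3805 / 2.400 ≈ 1585.42 px tall.

1585 px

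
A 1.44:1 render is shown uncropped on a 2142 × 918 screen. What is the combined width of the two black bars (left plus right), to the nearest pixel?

Since 1.440 < 2.333, the render is height-limited.
Content width = 918 × 1.440 ≈ 1321.92 px.
Black = 2142 − 1321.92 = 820.08 px.

820 px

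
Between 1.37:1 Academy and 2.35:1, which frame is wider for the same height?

1.37 and 2.35; 2.35 > 1.37.

2.35:1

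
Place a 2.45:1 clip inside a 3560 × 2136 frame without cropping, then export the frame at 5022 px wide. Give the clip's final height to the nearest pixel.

Fitted into 3560×2136, the clip spans the width; its height is 3560 / 2.450 ≈ 1453.06 px.
Resizing to 5022 px wide multiplies everything by 1.4107: 1453.06 → 2049.80 px.

2050 px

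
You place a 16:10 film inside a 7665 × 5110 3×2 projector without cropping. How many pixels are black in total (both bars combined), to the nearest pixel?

2448009 pixels

16:10 is wider than 3×2, so it spans the full width.
The film is 7665 × 10/16 ≈ 4790.6250 px tall.
5110 − 4790.6250 = 319.3750 px of bars.
Bar area = 319.3750 × 7665 ≈ 2448009 px.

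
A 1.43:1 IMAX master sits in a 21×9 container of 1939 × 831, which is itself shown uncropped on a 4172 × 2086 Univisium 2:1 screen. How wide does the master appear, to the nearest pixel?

2557 px

1.43:1 IMAX in 1939×831: fills the height, so the master is 1188.33 × 831.00.
Second fit — the 21×9 canvas into 4172×2086 spans the width: 4172.00 × 1788.00 (×2.1516 from 1939×831).
So the master's width is 1188.33 × 2.1516 ≈ 2556.84.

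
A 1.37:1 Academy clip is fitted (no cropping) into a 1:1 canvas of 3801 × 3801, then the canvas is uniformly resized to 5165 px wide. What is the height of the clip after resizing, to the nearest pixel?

At 3801×3801 the clip is width-limited, so height = 3801 / 1.370 ≈ 2774.45 px.
The frame scales by 5165/3801 = 1.3589; 2774.45 × 1.3589 ≈ 3770.07 px.

3770 px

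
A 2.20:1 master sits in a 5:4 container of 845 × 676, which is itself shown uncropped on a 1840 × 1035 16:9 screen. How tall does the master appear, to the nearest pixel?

2.20:1 in 845×676: fills the width, so the master is 845.00 × 384.09.
Second fit — the 5:4 canvas into 1840×1035 spans the height: 1293.75 × 1035.00 (×1.5311 from 845×676).
The master scales with it: height 384.09 × 1.5311 ≈ 588.07.

588 px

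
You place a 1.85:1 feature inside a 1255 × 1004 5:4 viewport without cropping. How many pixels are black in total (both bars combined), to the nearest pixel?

1.85:1 is wider than 5:4, so it spans the full width.
The feature is 1255 / 1.850 ≈ 678.3784 px tall.
Black = 1004 − 678.3784 = 325.6216 px.
Bar area = 325.6216 × 1255 ≈ 408655 px.

408655 pixels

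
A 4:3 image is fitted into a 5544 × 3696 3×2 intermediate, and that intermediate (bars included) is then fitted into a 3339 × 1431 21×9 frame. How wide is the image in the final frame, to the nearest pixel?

Inside the 5544×3696 canvas the image is height-limited at 4928.00 × 3696.00.
Second fit — the 3×2 canvas into 3339×1431 spans the height: 2146.50 × 1431.00 (×0.3872 from 5544×3696).
So the image's width is 4928.00 × 0.3872 ≈ 1908.00.

1908 px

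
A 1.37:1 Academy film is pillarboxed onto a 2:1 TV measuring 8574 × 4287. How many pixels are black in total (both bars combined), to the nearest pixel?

11578372 pixels

Since 1.370 < 2.000, the film is height-limited.
The film is 4287 × 1.370 ≈ 5873.1900 px wide.
8574 − 5873.1900 = 2700.8100 px of bars.
Bar area = 2700.8100 × 4287 ≈ 11578372 px.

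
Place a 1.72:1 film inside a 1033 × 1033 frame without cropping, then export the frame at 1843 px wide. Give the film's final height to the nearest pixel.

At 1033×1033 the film is width-limited, so height = 1033 / 1.720 ≈ 600.58 px.
Scaling 1033 → 1843 is ×1.7841, so the height becomes 600.58 × 1.7841 ≈ 1071.51 px.

1072 px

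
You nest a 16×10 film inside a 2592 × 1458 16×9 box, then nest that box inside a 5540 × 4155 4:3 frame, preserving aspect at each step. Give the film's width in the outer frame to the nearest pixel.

4986 px

Inside the 2592×1458 canvas the film is height-limited at 2332.80 × 1458.00.
Second fit — the 16×9 canvas into 5540×4155 spans the width: 5540.00 × 3116.25 (×2.1373 from 2592×1458).
The film scales with it: width 2332.80 × 2.1373 ≈ 4986.00.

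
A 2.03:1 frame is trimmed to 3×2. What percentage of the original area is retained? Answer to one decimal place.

73.9%

The height stays; only width is cut (since 3×2 is narrower than 2.03:1).
(1.500)/(2.030) ≈ 0.739 of the area survives.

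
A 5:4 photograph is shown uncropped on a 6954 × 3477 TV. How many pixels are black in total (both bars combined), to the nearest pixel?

5:4 is narrower than Univisium 2:1, so it spans the full height.
Content width = 3477 × 5/4 ≈ 4346.2500 px.
6954 − 4346.2500 = 2607.7500 px of bars.
Across the 3477-px span: 2607.7500 × 3477 ≈ 9067147 px.

9067147 pixels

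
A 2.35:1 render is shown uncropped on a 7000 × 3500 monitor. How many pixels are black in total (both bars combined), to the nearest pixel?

3648936 pixels

Since 2.350 > 2.000, the render is width-limited.
That makes the image 2978.7234 px tall (7000 / 2.350).
Leftover height: 3500 − 2978.7234 = 521.2766 px.
Across the 7000-px span: 521.2766 × 7000 ≈ 3648936 px.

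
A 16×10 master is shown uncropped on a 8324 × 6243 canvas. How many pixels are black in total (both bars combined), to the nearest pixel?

8661122 pixels

16×10 (1.600) > 4:3 (1.333), so the master fills the width.
The master is 8324 × 10/16 ≈ 5202.5000 px tall.
6243 − 5202.5000 = 1040.5000 px of bars.
Across the 8324-px span: 1040.5000 × 8324 ≈ 8661122 px.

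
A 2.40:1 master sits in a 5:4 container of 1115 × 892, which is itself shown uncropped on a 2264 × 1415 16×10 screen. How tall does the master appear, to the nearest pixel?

737 px

2.40:1 in 1115×892: fills the width, so the master is 1115.00 × 464.58.
Second fit — the 5:4 canvas into 2264×1415 spans the height: 1768.75 × 1415.00 (×1.5863 from 1115×892).
The master scales with it: height 464.58 × 1.5863 ≈ 736.98.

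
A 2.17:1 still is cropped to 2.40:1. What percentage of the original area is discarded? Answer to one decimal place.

9.6%

The width stays; only height is cut (since 2.40:1 is wider than 2.17:1).
Fraction kept = (2.170)/(2.400) ≈ 90.42%, so 9.58% is lost.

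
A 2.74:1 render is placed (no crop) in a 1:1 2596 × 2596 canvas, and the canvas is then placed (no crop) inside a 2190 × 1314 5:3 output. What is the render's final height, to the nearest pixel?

2.74:1 in 2596×2596: fills the width, so the render is 2596.00 × 947.45.
Second fit — the 1:1 canvas into 2190×1314 spans the height: 1314.00 × 1314.00 (×0.5062 from 2596×2596).
So the render's height is 947.45 × 0.5062 ≈ 479.56.

480 px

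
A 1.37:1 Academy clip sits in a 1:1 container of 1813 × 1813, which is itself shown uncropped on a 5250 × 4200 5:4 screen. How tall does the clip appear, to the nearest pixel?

First fit — 1.37:1 Academy into 1813×1813 spans the width: 1813.00 × 1323.36.
The 1:1 canvas is height-limited in 5250×4200, giving 4200.00 × 4200.00; scale factor 2.3166.
The clip scales with it: height 1323.36 × 2.3166 ≈ 3065.69.

3066 px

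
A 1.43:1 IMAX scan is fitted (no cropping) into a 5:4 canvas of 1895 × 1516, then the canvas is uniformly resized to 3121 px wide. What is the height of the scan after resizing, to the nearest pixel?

2183 px

At 1895×1516 the scan is width-limited, so height = 1895 / 1.430 ≈ 1325.17 px.
Scaling 1895 → 3121 is ×1.6470, so the height becomes 1325.17 × 1.6470 ≈ 2182.52 px.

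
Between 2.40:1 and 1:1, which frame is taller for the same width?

1:1

2.4 and 1; 2.4 > 1. The smaller width-to-height ratio is the taller frame.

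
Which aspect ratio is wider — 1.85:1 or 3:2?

1.85 and 3:2 = 1.5; 1.85 > 1.5.

1.85:1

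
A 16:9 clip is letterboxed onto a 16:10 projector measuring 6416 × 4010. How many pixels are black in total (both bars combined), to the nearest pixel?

2572816 pixels

16:9 (1.778) > 16:10 (1.600), so the clip fills the width.
The clip is 6416 × 9/16 ≈ 3609.0000 px tall.
4010 − 3609.0000 = 401.0000 px of bars.
Across the 6416-px span: 401.0000 × 6416 ≈ 2572816 px.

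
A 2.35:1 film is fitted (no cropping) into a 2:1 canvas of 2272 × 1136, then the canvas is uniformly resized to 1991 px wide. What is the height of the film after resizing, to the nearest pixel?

In the 2272×1136 frame the film fills the width: height = 2272 / 2.350 ≈ 966.81 px.
The frame scales by 1991/2272 = 0.8763; 966.81 × 0.8763 ≈ 847.23 px.

847 px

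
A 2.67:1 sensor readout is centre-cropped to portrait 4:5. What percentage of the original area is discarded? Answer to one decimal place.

70.0%

Going from 2.67:1 to portrait 4:5 means cutting width while keeping height.
Area ratio = (0.800)/(2.670) = 29.96%; the remaining 70.04% is cropped out.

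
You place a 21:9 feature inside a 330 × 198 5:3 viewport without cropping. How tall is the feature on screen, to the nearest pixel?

Since 2.333 > 1.667, the feature is width-limited.
That makes the image 141.43 px tall (330 × 9/21).

141 px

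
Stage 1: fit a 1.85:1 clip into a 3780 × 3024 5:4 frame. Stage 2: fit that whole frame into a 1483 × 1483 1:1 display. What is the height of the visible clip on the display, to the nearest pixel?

802 px

1.85:1 in 3780×3024: fills the width, so the clip is 3780.00 × 2043.24.
The 5:4 canvas is width-limited in 1483×1483, giving 1483.00 × 1186.40; scale factor 0.3923.
The clip scales with it: height 2043.24 × 0.3923 ≈ 801.62.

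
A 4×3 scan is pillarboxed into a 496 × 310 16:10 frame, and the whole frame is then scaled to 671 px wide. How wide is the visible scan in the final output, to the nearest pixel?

559 px

At 496×310 the scan is height-limited, so width = 310 × 4/3 ≈ 413.33 px.
Resizing to 671 px wide multiplies everything by 1.3528: 413.33 → 559.17 px.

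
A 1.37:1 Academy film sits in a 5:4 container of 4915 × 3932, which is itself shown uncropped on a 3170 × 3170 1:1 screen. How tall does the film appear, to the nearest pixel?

1.37:1 Academy in 4915×3932: fills the width, so the film is 4915.00 × 3587.59.
Second fit — the 5:4 canvas into 3170×3170 spans the width: 3170.00 × 2536.00 (×0.6450 from 4915×3932).
The film scales with it: height 3587.59 × 0.6450 ≈ 2313.87.

2314 px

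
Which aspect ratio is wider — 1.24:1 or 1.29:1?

1.24 and 1.29; 1.29 > 1.24.

1.29:1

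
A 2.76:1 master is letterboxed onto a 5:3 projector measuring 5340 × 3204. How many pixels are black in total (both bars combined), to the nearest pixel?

Since 2.760 > 1.667, the master is width-limited.
Content height = 5340 / 2.760 ≈ 1934.7826 px.
3204 − 1934.7826 = 1269.2174 px of bars.
That's 1269.2174 × 5340 ≈ 6777621 black pixels.

6777621 pixels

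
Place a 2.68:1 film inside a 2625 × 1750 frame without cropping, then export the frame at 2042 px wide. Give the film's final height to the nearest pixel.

In the 2625×1750 frame the film fills the width: height = 2625 / 2.680 ≈ 979.48 px.
The frame scales by 2042/2625 = 0.7779; 979.48 × 0.7779 ≈ 761.94 px.

762 px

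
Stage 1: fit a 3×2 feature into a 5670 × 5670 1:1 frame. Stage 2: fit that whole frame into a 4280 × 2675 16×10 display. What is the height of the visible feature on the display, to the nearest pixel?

1783 px

3×2 in 5670×5670: fills the width, so the feature is 5670.00 × 3780.00.
1:1 in 4280×2675: fills the height, so the intermediate becomes 2675.00 × 2675.00 — a scale of ×0.4718.
Applying the same ×0.4718: 3780.00 → 1783.33.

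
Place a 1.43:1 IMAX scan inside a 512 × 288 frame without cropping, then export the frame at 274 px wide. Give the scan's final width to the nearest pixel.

At 512×288 the scan is height-limited, so width = 288 × 1.430 ≈ 411.84 px.
Resizing to 274 px wide multiplies everything by 0.5352: 411.84 → 220.40 px.

220 px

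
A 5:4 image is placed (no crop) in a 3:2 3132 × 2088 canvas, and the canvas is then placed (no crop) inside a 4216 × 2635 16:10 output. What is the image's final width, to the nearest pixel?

5:4 in 3132×2088: fills the height, so the image is 2610.00 × 2088.00.
3:2 in 4216×2635: fills the height, so the intermediate becomes 3952.50 × 2635.00 — a scale of ×1.2620.
Applying the same ×1.2620: 2610.00 → 3293.75.

3294 px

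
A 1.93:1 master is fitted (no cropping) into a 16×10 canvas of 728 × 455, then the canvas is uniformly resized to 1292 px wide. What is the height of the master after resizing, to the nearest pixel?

At 728×455 the master is width-limited, so height = 728 / 1.930 ≈ 377.20 px.
Resizing to 1292 px wide multiplies everything by 1.7747: 377.20 → 669.43 px.

669 px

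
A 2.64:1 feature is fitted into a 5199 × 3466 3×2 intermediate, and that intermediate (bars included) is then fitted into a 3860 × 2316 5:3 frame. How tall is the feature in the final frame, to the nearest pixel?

1316 px

Inside the 5199×3466 canvas the feature is width-limited at 5199.00 × 1969.32.
The 3×2 canvas is height-limited in 3860×2316, giving 3474.00 × 2316.00; scale factor 0.6682.
So the feature's height is 1969.32 × 0.6682 ≈ 1315.91.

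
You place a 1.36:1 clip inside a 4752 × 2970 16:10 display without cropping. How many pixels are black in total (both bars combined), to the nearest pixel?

Since 1.360 < 1.600, the clip is height-limited.
That makes the image 4039.2000 px wide (2970 × 1.360).
Black = 4752 − 4039.2000 = 712.8000 px.
Bar area = 712.8000 × 2970 ≈ 2117016 px.

2117016 pixels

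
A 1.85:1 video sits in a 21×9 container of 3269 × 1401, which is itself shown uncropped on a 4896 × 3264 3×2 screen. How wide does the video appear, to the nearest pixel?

3882 px

First fit — 1.85:1 into 3269×1401 spans the height: 2591.85 × 1401.00.
The 21×9 canvas is width-limited in 4896×3264, giving 4896.00 × 2098.29; scale factor 1.4977.
The video scales with it: width 2591.85 × 1.4977 ≈ 3881.83.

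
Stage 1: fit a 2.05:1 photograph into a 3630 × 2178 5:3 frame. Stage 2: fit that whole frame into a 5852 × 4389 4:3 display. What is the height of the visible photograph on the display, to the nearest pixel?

First fit — 2.05:1 into 3630×2178 spans the width: 3630.00 × 1770.73.
Second fit — the 5:3 canvas into 5852×4389 spans the width: 5852.00 × 3511.20 (×1.6121 from 3630×2178).
So the photograph's height is 1770.73 × 1.6121 ≈ 2854.63.

2855 px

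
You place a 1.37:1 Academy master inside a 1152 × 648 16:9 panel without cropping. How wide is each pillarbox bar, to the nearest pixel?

1.37:1 Academy (1.370) < 16:9 (1.778), so the master fills the height.
The master is 648 × 1.370 ≈ 887.76 px wide.
Leftover width: 1152 − 887.76 = 264.24 px → 132.12 each side.

132 px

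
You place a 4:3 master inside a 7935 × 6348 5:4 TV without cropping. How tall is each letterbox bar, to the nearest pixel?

4:3 is wider than 5:4, so it spans the full width.
That makes the image 5951.25 px tall (7935 × 3/4).
Black = 6348 − 5951.25 = 396.75 px, or 198.38 per bar.

198 px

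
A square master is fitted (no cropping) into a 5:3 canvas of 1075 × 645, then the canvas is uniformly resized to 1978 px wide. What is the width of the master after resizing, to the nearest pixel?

1187 px

Fitted into 1075×645, the master spans the height; its width is 645 × 1/1 ≈ 645.00 px.
The frame scales by 1978/1075 = 1.8400; 645.00 × 1.8400 ≈ 1186.80 px.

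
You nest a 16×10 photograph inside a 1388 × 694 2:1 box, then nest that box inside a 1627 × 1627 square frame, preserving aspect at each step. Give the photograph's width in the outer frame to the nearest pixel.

1302 px

Inside the 1388×694 canvas the photograph is height-limited at 1110.40 × 694.00.
The 2:1 canvas is width-limited in 1627×1627, giving 1627.00 × 813.50; scale factor 1.1722.
So the photograph's width is 1110.40 × 1.1722 ≈ 1301.60.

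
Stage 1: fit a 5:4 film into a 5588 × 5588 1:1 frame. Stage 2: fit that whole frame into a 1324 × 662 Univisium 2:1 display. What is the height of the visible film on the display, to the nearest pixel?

Inside the 5588×5588 canvas the film is width-limited at 5588.00 × 4470.40.
Second fit — the 1:1 canvas into 1324×662 spans the height: 662.00 × 662.00 (×0.1185 from 5588×5588).
Applying the same ×0.1185: 4470.40 → 529.60.

530 px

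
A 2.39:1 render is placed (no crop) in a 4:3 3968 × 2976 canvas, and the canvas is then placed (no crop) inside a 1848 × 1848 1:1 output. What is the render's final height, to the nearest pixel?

2.39:1 in 3968×2976: fills the width, so the render is 3968.00 × 1660.25.
The 4:3 canvas is width-limited in 1848×1848, giving 1848.00 × 1386.00; scale factor 0.4657.
Applying the same ×0.4657: 1660.25 → 773.22.

773 px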